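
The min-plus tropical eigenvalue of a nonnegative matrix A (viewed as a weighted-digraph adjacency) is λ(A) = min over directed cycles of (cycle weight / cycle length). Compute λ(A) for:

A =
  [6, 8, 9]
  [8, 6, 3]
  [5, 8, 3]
λ(A) = 3

Enumerate directed cycles and compute their means (weight / length). Sample:
  cycle 0 → 0: weight = 6, length = 1, mean = 6/1 ≈ 6.000
  cycle 1 → 1: weight = 6, length = 1, mean = 6/1 ≈ 6.000
  cycle 2 → 2: weight = 3, length = 1, mean = 3/1 ≈ 3.000
  cycle 0 → 1 → 0: weight = 16, length = 2, mean = 16/2 ≈ 8.000
  cycle 0 → 2 → 0: weight = 14, length = 2, mean = 14/2 ≈ 7.000
  cycle 1 → 0 → 1: weight = 16, length = 2, mean = 16/2 ≈ 8.000
Minimum mean = 3.000, attained e.g. along the cycle 2 → 2 with weight 3 and length 1. So λ(A) = 3/1 = 3.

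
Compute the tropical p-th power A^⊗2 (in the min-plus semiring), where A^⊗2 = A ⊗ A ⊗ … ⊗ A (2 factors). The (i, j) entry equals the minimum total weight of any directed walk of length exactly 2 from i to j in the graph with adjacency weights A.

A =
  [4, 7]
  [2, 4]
A^⊗2 =
  [8, 11]
  [6, 8]

Each entry (A^⊗2)_ij equals the minimum over all length-2 walks i = v_0 → v_1 → … → v_2 = j of Σ_t A[v_t][v_{t+1}]. For example, for (i, j) = (0, 1) we minimise over 2 possible intermediate vertex sequences; the minimum is 11, attained along the walk 0 → 0 → 1.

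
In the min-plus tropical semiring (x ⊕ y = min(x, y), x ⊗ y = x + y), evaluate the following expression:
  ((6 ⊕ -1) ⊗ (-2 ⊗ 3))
((6 ⊕ -1) ⊗ (-2 ⊗ 3)) = 0

Expand innermost to outermost. Recall ⊕ takes the minimum of its arguments and ⊗ takes their sum. Working out the expression ((6 ⊕ -1) ⊗ (-2 ⊗ 3)) gives 0.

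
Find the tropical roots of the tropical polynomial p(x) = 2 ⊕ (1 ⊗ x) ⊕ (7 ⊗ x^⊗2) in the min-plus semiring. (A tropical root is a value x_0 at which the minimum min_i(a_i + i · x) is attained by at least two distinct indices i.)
Roots: {-6, 1}

Each tropical root is a break point of the lower envelope of the lines y = a_i + i · x (there are 3 lines, with slopes 0, 1, ..., 2). Only the lines that attain the minimum somewhere contribute to roots; other lines are dominated. Here the surviving (envelope) indices are i = 2, i = 1, i = 0.
Intersections between consecutive envelope lines give the roots: for adjacent envelope indices i < j the intersection is x = (a_i − a_j) / (j − i). Reading off the sorted break points: {-6, 1}.
Verification: at each break x_0, at least two indices attain the minimum of min_i(a_i + i · x_0).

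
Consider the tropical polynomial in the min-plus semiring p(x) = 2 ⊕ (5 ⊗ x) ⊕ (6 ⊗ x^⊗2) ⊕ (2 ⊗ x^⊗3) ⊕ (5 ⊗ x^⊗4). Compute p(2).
p(2) = 2

A tropical monomial a ⊗ x^⊗i evaluates to a + i · x. Evaluating each term at x = 2:
  Term 0 contributes 2 + 0 · 2 = 2
  Term 1 contributes 5 + 1 · 2 = 7
  Term 2 contributes 6 + 2 · 2 = 10
  Term 3 contributes 2 + 3 · 2 = 8
  Term 4 contributes 5 + 4 · 2 = 13
p(2) = ⊕ of these = min[2, 7, 10, 8, 13] = 2.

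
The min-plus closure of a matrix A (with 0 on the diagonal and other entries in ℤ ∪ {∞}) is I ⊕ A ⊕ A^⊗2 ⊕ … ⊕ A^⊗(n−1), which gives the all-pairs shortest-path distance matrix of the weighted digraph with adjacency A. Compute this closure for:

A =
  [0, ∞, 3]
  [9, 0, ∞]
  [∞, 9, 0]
Closure =
  [0, 12, 3]
  [9, 0, 12]
  [18, 9, 0]

This is the Floyd-Warshall all-pairs shortest-path computation. For each intermediate vertex k = 0, 1, …, 2, update dist[i][j] ← min(dist[i][j], dist[i][k] + dist[k][j]). The final matrix gives, for each (i, j), the minimum total weight of any directed path from i to j (possibly empty when i = j).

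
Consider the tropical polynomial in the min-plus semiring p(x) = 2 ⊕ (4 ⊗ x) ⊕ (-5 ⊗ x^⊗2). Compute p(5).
p(5) = 2

A tropical monomial a ⊗ x^⊗i evaluates to a + i · x. Evaluating each term at x = 5:
  Term 0 contributes 2 + 0 · 5 = 2
  Term 1 contributes 4 + 1 · 5 = 9
  Term 2 contributes -5 + 2 · 5 = 5
p(5) = ⊕ of these = min[2, 9, 5] = 2.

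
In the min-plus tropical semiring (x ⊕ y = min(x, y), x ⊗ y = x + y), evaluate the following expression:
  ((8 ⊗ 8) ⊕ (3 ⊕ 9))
((8 ⊗ 8) ⊕ (3 ⊕ 9)) = 3

Expand innermost to outermost. Recall ⊕ takes the minimum of its arguments and ⊗ takes their sum. Working out the expression ((8 ⊗ 8) ⊕ (3 ⊕ 9)) gives 3.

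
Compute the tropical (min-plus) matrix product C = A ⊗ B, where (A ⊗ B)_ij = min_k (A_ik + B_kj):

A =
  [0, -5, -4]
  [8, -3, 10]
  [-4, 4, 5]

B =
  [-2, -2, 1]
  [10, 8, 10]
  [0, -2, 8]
A ⊗ B =
  [-4, -6, 1]
  [6, 5, 7]
  [-6, -6, -3]

Apply the min-plus product entry-by-entry:
  C[0][0] = min over k of (A[0][0] + B[0][0] = 0 + -2 = -2, A[0][1] + B[1][0] = -5 + 10 = 5, A[0][2] + B[2][0] = -4 + 0 = -4) = -4 (attained at k = 2)
  C[0][1] = min over k of (A[0][0] + B[0][1] = 0 + -2 = -2, A[0][1] + B[1][1] = -5 + 8 = 3, A[0][2] + B[2][1] = -4 + -2 = -6) = -6 (attained at k = 2)
  C[0][2] = min over k of (A[0][0] + B[0][2] = 0 + 1 = 1, A[0][1] + B[1][2] = -5 + 10 = 5, A[0][2] + B[2][2] = -4 + 8 = 4) = 1 (attained at k = 0)
  C[1][0] = min over k of (A[1][0] + B[0][0] = 8 + -2 = 6, A[1][1] + B[1][0] = -3 + 10 = 7, A[1][2] + B[2][0] = 10 + 0 = 10) = 6 (attained at k = 0)
  C[1][1] = min over k of (A[1][0] + B[0][1] = 8 + -2 = 6, A[1][1] + B[1][1] = -3 + 8 = 5, A[1][2] + B[2][1] = 10 + -2 = 8) = 5 (attained at k = 1)
  C[1][2] = min over k of (A[1][0] + B[0][2] = 8 + 1 = 9, A[1][1] + B[1][2] = -3 + 10 = 7, A[1][2] + B[2][2] = 10 + 8 = 18) = 7 (attained at k = 1)
  C[2][0] = min over k of (A[2][0] + B[0][0] = -4 + -2 = -6, A[2][1] + B[1][0] = 4 + 10 = 14, A[2][2] + B[2][0] = 5 + 0 = 5) = -6 (attained at k = 0)
  C[2][1] = min over k of (A[2][0] + B[0][1] = -4 + -2 = -6, A[2][1] + B[1][1] = 4 + 8 = 12, A[2][2] + B[2][1] = 5 + -2 = 3) = -6 (attained at k = 0)
  C[2][2] = min over k of (A[2][0] + B[0][2] = -4 + 1 = -3, A[2][1] + B[1][2] = 4 + 10 = 14, A[2][2] + B[2][2] = 5 + 8 = 13) = -3 (attained at k = 0)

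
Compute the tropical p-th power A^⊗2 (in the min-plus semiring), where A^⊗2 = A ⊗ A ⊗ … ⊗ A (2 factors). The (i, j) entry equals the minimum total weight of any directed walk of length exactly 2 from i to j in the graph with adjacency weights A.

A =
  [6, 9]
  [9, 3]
A^⊗2 =
  [12, 12]
  [12, 6]

Each entry (A^⊗2)_ij equals the minimum over all length-2 walks i = v_0 → v_1 → … → v_2 = j of Σ_t A[v_t][v_{t+1}]. For example, for (i, j) = (0, 1) we minimise over 2 possible intermediate vertex sequences; the minimum is 12, attained along the walk 0 → 1 → 1.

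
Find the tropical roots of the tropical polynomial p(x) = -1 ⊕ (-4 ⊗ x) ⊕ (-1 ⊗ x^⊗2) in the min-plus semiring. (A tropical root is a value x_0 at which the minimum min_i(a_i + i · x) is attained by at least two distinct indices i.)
Roots: {-3, 3}

Each tropical root is a break point of the lower envelope of the lines y = a_i + i · x (there are 3 lines, with slopes 0, 1, ..., 2). Only the lines that attain the minimum somewhere contribute to roots; other lines are dominated. Here the surviving (envelope) indices are i = 2, i = 1, i = 0.
Intersections between consecutive envelope lines give the roots: for adjacent envelope indices i < j the intersection is x = (a_i − a_j) / (j − i). Reading off the sorted break points: {-3, 3}.
Verification: at each break x_0, at least two indices attain the minimum of min_i(a_i + i · x_0).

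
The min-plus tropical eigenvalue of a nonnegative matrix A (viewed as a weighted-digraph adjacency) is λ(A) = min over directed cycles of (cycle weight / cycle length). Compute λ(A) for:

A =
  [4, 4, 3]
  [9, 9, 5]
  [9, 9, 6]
λ(A) = 4

Enumerate directed cycles and compute their means (weight / length). Sample:
  cycle 0 → 0: weight = 4, length = 1, mean = 4/1 ≈ 4.000
  cycle 1 → 1: weight = 9, length = 1, mean = 9/1 ≈ 9.000
  cycle 2 → 2: weight = 6, length = 1, mean = 6/1 ≈ 6.000
  cycle 0 → 1 → 0: weight = 13, length = 2, mean = 13/2 ≈ 6.500
  cycle 0 → 2 → 0: weight = 12, length = 2, mean = 12/2 ≈ 6.000
  cycle 1 → 0 → 1: weight = 13, length = 2, mean = 13/2 ≈ 6.500
Minimum mean = 4.000, attained e.g. along the cycle 0 → 0 with weight 4 and length 1. So λ(A) = 4/1 = 4.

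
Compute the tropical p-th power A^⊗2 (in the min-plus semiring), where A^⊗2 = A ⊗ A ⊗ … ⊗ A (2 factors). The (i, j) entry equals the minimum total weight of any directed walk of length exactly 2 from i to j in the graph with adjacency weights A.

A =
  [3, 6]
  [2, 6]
A^⊗2 =
  [6, 9]
  [5, 8]

Each entry (A^⊗2)_ij equals the minimum over all length-2 walks i = v_0 → v_1 → … → v_2 = j of Σ_t A[v_t][v_{t+1}]. For example, for (i, j) = (0, 1) we minimise over 2 possible intermediate vertex sequences; the minimum is 9, attained along the walk 0 → 0 → 1.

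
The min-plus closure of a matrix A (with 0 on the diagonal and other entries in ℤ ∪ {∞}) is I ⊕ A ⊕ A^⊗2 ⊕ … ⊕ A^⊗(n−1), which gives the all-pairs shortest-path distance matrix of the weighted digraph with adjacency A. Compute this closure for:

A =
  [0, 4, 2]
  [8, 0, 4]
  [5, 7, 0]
Closure =
  [0, 4, 2]
  [8, 0, 4]
  [5, 7, 0]

This is the Floyd-Warshall all-pairs shortest-path computation. For each intermediate vertex k = 0, 1, …, 2, update dist[i][j] ← min(dist[i][j], dist[i][k] + dist[k][j]). The final matrix gives, for each (i, j), the minimum total weight of any directed path from i to j (possibly empty when i = j).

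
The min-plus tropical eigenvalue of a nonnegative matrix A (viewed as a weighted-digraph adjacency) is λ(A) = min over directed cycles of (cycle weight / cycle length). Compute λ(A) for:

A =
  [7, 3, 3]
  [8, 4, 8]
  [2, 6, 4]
λ(A) = 5/2

Enumerate directed cycles and compute their means (weight / length). Sample:
  cycle 0 → 0: weight = 7, length = 1, mean = 7/1 ≈ 7.000
  cycle 1 → 1: weight = 4, length = 1, mean = 4/1 ≈ 4.000
  cycle 2 → 2: weight = 4, length = 1, mean = 4/1 ≈ 4.000
  cycle 0 → 1 → 0: weight = 11, length = 2, mean = 11/2 ≈ 5.500
  cycle 0 → 2 → 0: weight = 5, length = 2, mean = 5/2 ≈ 2.500
  cycle 1 → 0 → 1: weight = 11, length = 2, mean = 11/2 ≈ 5.500
Minimum mean = 2.500, attained e.g. along the cycle 0 → 2 → 0 with weight 5 and length 2. So λ(A) = 5/2 = 5/2.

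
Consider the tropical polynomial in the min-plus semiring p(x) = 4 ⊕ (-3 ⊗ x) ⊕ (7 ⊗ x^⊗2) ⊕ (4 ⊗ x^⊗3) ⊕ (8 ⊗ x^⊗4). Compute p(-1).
p(-1) = -4

A tropical monomial a ⊗ x^⊗i evaluates to a + i · x. Evaluating each term at x = -1:
  Term 0 contributes 4 + 0 · -1 = 4
  Term 1 contributes -3 + 1 · -1 = -4
  Term 2 contributes 7 + 2 · -1 = 5
  Term 3 contributes 4 + 3 · -1 = 1
  Term 4 contributes 8 + 4 · -1 = 4
p(-1) = ⊕ of these = min[4, -4, 5, 1, 4] = -4.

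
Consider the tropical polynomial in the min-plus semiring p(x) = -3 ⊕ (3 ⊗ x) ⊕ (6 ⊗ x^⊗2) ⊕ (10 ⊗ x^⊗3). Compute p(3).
p(3) = -3

A tropical monomial a ⊗ x^⊗i evaluates to a + i · x. Evaluating each term at x = 3:
  Term 0 contributes -3 + 0 · 3 = -3
  Term 1 contributes 3 + 1 · 3 = 6
  Term 2 contributes 6 + 2 · 3 = 12
  Term 3 contributes 10 + 3 · 3 = 19
p(3) = ⊕ of these = min[-3, 6, 12, 19] = -3.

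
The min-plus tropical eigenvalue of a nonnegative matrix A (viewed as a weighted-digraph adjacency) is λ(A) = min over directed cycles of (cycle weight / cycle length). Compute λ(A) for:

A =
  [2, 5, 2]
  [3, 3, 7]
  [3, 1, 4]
λ(A) = 2

Enumerate directed cycles and compute their means (weight / length). Sample:
  cycle 0 → 0: weight = 2, length = 1, mean = 2/1 ≈ 2.000
  cycle 1 → 1: weight = 3, length = 1, mean = 3/1 ≈ 3.000
  cycle 2 → 2: weight = 4, length = 1, mean = 4/1 ≈ 4.000
  cycle 0 → 1 → 0: weight = 8, length = 2, mean = 8/2 ≈ 4.000
  cycle 0 → 2 → 0: weight = 5, length = 2, mean = 5/2 ≈ 2.500
  cycle 1 → 0 → 1: weight = 8, length = 2, mean = 8/2 ≈ 4.000
Minimum mean = 2.000, attained e.g. along the cycle 0 → 0 with weight 2 and length 1. So λ(A) = 2/1 = 2.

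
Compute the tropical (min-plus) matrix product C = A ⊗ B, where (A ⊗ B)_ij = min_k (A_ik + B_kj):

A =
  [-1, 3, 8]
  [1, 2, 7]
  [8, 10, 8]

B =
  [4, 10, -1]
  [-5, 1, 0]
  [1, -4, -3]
A ⊗ B =
  [-2, 4, -2]
  [-3, 3, 0]
  [5, 4, 5]

Apply the min-plus product entry-by-entry:
  C[0][0] = min over k of (A[0][0] + B[0][0] = -1 + 4 = 3, A[0][1] + B[1][0] = 3 + -5 = -2, A[0][2] + B[2][0] = 8 + 1 = 9) = -2 (attained at k = 1)
  C[0][1] = min over k of (A[0][0] + B[0][1] = -1 + 10 = 9, A[0][1] + B[1][1] = 3 + 1 = 4, A[0][2] + B[2][1] = 8 + -4 = 4) = 4 (attained at k = 1)
  C[0][2] = min over k of (A[0][0] + B[0][2] = -1 + -1 = -2, A[0][1] + B[1][2] = 3 + 0 = 3, A[0][2] + B[2][2] = 8 + -3 = 5) = -2 (attained at k = 0)
  C[1][0] = min over k of (A[1][0] + B[0][0] = 1 + 4 = 5, A[1][1] + B[1][0] = 2 + -5 = -3, A[1][2] + B[2][0] = 7 + 1 = 8) = -3 (attained at k = 1)
  C[1][1] = min over k of (A[1][0] + B[0][1] = 1 + 10 = 11, A[1][1] + B[1][1] = 2 + 1 = 3, A[1][2] + B[2][1] = 7 + -4 = 3) = 3 (attained at k = 1)
  C[1][2] = min over k of (A[1][0] + B[0][2] = 1 + -1 = 0, A[1][1] + B[1][2] = 2 + 0 = 2, A[1][2] + B[2][2] = 7 + -3 = 4) = 0 (attained at k = 0)
  C[2][0] = min over k of (A[2][0] + B[0][0] = 8 + 4 = 12, A[2][1] + B[1][0] = 10 + -5 = 5, A[2][2] + B[2][0] = 8 + 1 = 9) = 5 (attained at k = 1)
  C[2][1] = min over k of (A[2][0] + B[0][1] = 8 + 10 = 18, A[2][1] + B[1][1] = 10 + 1 = 11, A[2][2] + B[2][1] = 8 + -4 = 4) = 4 (attained at k = 2)
  C[2][2] = min over k of (A[2][0] + B[0][2] = 8 + -1 = 7, A[2][1] + B[1][2] = 10 + 0 = 10, A[2][2] + B[2][2] = 8 + -3 = 5) = 5 (attained at k = 2)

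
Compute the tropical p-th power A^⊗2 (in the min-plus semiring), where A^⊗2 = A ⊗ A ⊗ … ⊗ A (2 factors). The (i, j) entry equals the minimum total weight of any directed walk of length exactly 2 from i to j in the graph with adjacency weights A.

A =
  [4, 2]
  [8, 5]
A^⊗2 =
  [8, 6]
  [12, 10]

Each entry (A^⊗2)_ij equals the minimum over all length-2 walks i = v_0 → v_1 → … → v_2 = j of Σ_t A[v_t][v_{t+1}]. For example, for (i, j) = (0, 1) we minimise over 2 possible intermediate vertex sequences; the minimum is 6, attained along the walk 0 → 0 → 1.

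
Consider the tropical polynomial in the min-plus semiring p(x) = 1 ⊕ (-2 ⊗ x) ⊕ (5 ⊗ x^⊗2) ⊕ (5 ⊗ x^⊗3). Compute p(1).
p(1) = -1

A tropical monomial a ⊗ x^⊗i evaluates to a + i · x. Evaluating each term at x = 1:
  Term 0 contributes 1 + 0 · 1 = 1
  Term 1 contributes -2 + 1 · 1 = -1
  Term 2 contributes 5 + 2 · 1 = 7
  Term 3 contributes 5 + 3 · 1 = 8
p(1) = ⊕ of these = min[1, -1, 7, 8] = -1.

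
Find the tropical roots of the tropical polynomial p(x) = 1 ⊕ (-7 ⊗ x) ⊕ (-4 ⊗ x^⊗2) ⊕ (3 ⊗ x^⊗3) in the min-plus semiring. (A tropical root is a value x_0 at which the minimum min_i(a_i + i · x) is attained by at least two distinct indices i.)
Roots: {-7, -3, 8}

Each tropical root is a break point of the lower envelope of the lines y = a_i + i · x (there are 4 lines, with slopes 0, 1, ..., 3). Only the lines that attain the minimum somewhere contribute to roots; other lines are dominated. Here the surviving (envelope) indices are i = 3, i = 2, i = 1, i = 0.
Intersections between consecutive envelope lines give the roots: for adjacent envelope indices i < j the intersection is x = (a_i − a_j) / (j − i). Reading off the sorted break points: {-7, -3, 8}.
Verification: at each break x_0, at least two indices attain the minimum of min_i(a_i + i · x_0).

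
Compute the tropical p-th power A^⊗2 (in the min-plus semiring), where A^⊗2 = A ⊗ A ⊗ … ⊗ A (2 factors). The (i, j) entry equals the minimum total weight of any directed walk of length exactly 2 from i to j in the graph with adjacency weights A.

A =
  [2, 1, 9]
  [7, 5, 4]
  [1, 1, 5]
A^⊗2 =
  [4, 3, 5]
  [5, 5, 9]
  [3, 2, 5]

Each entry (A^⊗2)_ij equals the minimum over all length-2 walks i = v_0 → v_1 → … → v_2 = j of Σ_t A[v_t][v_{t+1}]. For example, for (i, j) = (0, 2) we minimise over 3 possible intermediate vertex sequences; the minimum is 5, attained along the walk 0 → 1 → 2.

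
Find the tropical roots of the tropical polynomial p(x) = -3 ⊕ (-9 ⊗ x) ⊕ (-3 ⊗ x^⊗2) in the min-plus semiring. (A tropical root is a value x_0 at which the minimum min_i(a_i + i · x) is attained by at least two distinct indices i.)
Roots: {-6, 6}

Each tropical root is a break point of the lower envelope of the lines y = a_i + i · x (there are 3 lines, with slopes 0, 1, ..., 2). Only the lines that attain the minimum somewhere contribute to roots; other lines are dominated. Here the surviving (envelope) indices are i = 2, i = 1, i = 0.
Intersections between consecutive envelope lines give the roots: for adjacent envelope indices i < j the intersection is x = (a_i − a_j) / (j − i). Reading off the sorted break points: {-6, 6}.
Verification: at each break x_0, at least two indices attain the minimum of min_i(a_i + i · x_0).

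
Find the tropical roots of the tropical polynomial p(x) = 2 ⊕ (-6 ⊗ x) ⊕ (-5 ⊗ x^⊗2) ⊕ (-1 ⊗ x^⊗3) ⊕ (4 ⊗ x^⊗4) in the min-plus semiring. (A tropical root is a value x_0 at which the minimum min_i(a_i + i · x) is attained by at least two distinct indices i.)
Roots: {-5, -4, -1, 8}

Each tropical root is a break point of the lower envelope of the lines y = a_i + i · x (there are 5 lines, with slopes 0, 1, ..., 4). Only the lines that attain the minimum somewhere contribute to roots; other lines are dominated. Here the surviving (envelope) indices are i = 4, i = 3, i = 2, i = 1, i = 0.
Intersections between consecutive envelope lines give the roots: for adjacent envelope indices i < j the intersection is x = (a_i − a_j) / (j − i). Reading off the sorted break points: {-5, -4, -1, 8}.
Verification: at each break x_0, at least two indices attain the minimum of min_i(a_i + i · x_0).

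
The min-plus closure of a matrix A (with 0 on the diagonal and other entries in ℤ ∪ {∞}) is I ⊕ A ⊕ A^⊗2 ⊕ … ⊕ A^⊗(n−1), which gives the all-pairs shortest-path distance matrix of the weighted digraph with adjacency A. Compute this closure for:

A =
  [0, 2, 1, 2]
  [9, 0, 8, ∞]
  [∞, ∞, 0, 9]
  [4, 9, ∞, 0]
Closure =
  [0, 2, 1, 2]
  [9, 0, 8, 11]
  [13, 15, 0, 9]
  [4, 6, 5, 0]

This is the Floyd-Warshall all-pairs shortest-path computation. For each intermediate vertex k = 0, 1, …, 3, update dist[i][j] ← min(dist[i][j], dist[i][k] + dist[k][j]). The final matrix gives, for each (i, j), the minimum total weight of any directed path from i to j (possibly empty when i = j).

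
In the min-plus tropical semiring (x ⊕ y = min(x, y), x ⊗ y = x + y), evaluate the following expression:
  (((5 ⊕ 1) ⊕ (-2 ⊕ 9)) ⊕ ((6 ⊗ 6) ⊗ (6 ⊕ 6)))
(((5 ⊕ 1) ⊕ (-2 ⊕ 9)) ⊕ ((6 ⊗ 6) ⊗ (6 ⊕ 6))) = -2

Expand innermost to outermost. Recall ⊕ takes the minimum of its arguments and ⊗ takes their sum. Working out the expression (((5 ⊕ 1) ⊕ (-2 ⊕ 9)) ⊕ ((6 ⊗ 6) ⊗ (6 ⊕ 6))) gives -2.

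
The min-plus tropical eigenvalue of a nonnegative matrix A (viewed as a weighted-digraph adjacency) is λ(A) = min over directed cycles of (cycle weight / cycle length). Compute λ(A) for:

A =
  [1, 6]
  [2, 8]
λ(A) = 1

Enumerate directed cycles and compute their means (weight / length). Sample:
  cycle 0 → 0: weight = 1, length = 1, mean = 1/1 ≈ 1.000
  cycle 1 → 1: weight = 8, length = 1, mean = 8/1 ≈ 8.000
  cycle 0 → 1 → 0: weight = 8, length = 2, mean = 8/2 ≈ 4.000
  cycle 1 → 0 → 1: weight = 8, length = 2, mean = 8/2 ≈ 4.000
Minimum mean = 1.000, attained e.g. along the cycle 0 → 0 with weight 1 and length 1. So λ(A) = 1/1 = 1.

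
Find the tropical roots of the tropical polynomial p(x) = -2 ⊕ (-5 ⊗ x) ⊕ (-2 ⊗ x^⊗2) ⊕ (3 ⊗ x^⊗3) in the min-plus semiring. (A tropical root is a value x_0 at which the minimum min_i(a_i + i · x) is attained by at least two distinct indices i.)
Roots: {-5, -3, 3}

Each tropical root is a break point of the lower envelope of the lines y = a_i + i · x (there are 4 lines, with slopes 0, 1, ..., 3). Only the lines that attain the minimum somewhere contribute to roots; other lines are dominated. Here the surviving (envelope) indices are i = 3, i = 2, i = 1, i = 0.
Intersections between consecutive envelope lines give the roots: for adjacent envelope indices i < j the intersection is x = (a_i − a_j) / (j − i). Reading off the sorted break points: {-5, -3, 3}.
Verification: at each break x_0, at least two indices attain the minimum of min_i(a_i + i · x_0).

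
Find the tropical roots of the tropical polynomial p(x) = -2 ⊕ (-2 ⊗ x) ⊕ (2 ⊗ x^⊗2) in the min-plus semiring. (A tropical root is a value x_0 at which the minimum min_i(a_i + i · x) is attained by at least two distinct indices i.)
Roots: {-4, 0}

Each tropical root is a break point of the lower envelope of the lines y = a_i + i · x (there are 3 lines, with slopes 0, 1, ..., 2). Only the lines that attain the minimum somewhere contribute to roots; other lines are dominated. Here the surviving (envelope) indices are i = 2, i = 1, i = 0.
Intersections between consecutive envelope lines give the roots: for adjacent envelope indices i < j the intersection is x = (a_i − a_j) / (j − i). Reading off the sorted break points: {-4, 0}.
Verification: at each break x_0, at least two indices attain the minimum of min_i(a_i + i · x_0).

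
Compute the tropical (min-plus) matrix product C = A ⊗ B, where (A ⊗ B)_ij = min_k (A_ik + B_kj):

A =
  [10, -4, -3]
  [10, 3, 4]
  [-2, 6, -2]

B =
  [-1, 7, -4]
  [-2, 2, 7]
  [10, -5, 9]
A ⊗ B =
  [-6, -8, 3]
  [1, -1, 6]
  [-3, -7, -6]

Apply the min-plus product entry-by-entry:
  C[0][0] = min over k of (A[0][0] + B[0][0] = 10 + -1 = 9, A[0][1] + B[1][0] = -4 + -2 = -6, A[0][2] + B[2][0] = -3 + 10 = 7) = -6 (attained at k = 1)
  C[0][1] = min over k of (A[0][0] + B[0][1] = 10 + 7 = 17, A[0][1] + B[1][1] = -4 + 2 = -2, A[0][2] + B[2][1] = -3 + -5 = -8) = -8 (attained at k = 2)
  C[0][2] = min over k of (A[0][0] + B[0][2] = 10 + -4 = 6, A[0][1] + B[1][2] = -4 + 7 = 3, A[0][2] + B[2][2] = -3 + 9 = 6) = 3 (attained at k = 1)
  C[1][0] = min over k of (A[1][0] + B[0][0] = 10 + -1 = 9, A[1][1] + B[1][0] = 3 + -2 = 1, A[1][2] + B[2][0] = 4 + 10 = 14) = 1 (attained at k = 1)
  C[1][1] = min over k of (A[1][0] + B[0][1] = 10 + 7 = 17, A[1][1] + B[1][1] = 3 + 2 = 5, A[1][2] + B[2][1] = 4 + -5 = -1) = -1 (attained at k = 2)
  C[1][2] = min over k of (A[1][0] + B[0][2] = 10 + -4 = 6, A[1][1] + B[1][2] = 3 + 7 = 10, A[1][2] + B[2][2] = 4 + 9 = 13) = 6 (attained at k = 0)
  C[2][0] = min over k of (A[2][0] + B[0][0] = -2 + -1 = -3, A[2][1] + B[1][0] = 6 + -2 = 4, A[2][2] + B[2][0] = -2 + 10 = 8) = -3 (attained at k = 0)
  C[2][1] = min over k of (A[2][0] + B[0][1] = -2 + 7 = 5, A[2][1] + B[1][1] = 6 + 2 = 8, A[2][2] + B[2][1] = -2 + -5 = -7) = -7 (attained at k = 2)
  C[2][2] = min over k of (A[2][0] + B[0][2] = -2 + -4 = -6, A[2][1] + B[1][2] = 6 + 7 = 13, A[2][2] + B[2][2] = -2 + 9 = 7) = -6 (attained at k = 0)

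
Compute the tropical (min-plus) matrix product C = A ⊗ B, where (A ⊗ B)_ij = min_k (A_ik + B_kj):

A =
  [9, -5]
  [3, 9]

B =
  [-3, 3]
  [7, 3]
A ⊗ B =
  [2, -2]
  [0, 6]

Apply the min-plus product entry-by-entry:
  C[0][0] = min over k of (A[0][0] + B[0][0] = 9 + -3 = 6, A[0][1] + B[1][0] = -5 + 7 = 2) = 2 (attained at k = 1)
  C[0][1] = min over k of (A[0][0] + B[0][1] = 9 + 3 = 12, A[0][1] + B[1][1] = -5 + 3 = -2) = -2 (attained at k = 1)
  C[1][0] = min over k of (A[1][0] + B[0][0] = 3 + -3 = 0, A[1][1] + B[1][0] = 9 + 7 = 16) = 0 (attained at k = 0)
  C[1][1] = min over k of (A[1][0] + B[0][1] = 3 + 3 = 6, A[1][1] + B[1][1] = 9 + 3 = 12) = 6 (attained at k = 0)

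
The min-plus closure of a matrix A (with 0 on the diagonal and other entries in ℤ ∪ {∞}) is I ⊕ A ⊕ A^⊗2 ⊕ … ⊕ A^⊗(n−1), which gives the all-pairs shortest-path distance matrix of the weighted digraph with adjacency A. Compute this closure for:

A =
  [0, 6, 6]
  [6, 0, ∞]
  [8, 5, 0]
Closure =
  [0, 6, 6]
  [6, 0, 12]
  [8, 5, 0]

This is the Floyd-Warshall all-pairs shortest-path computation. For each intermediate vertex k = 0, 1, …, 2, update dist[i][j] ← min(dist[i][j], dist[i][k] + dist[k][j]). The final matrix gives, for each (i, j), the minimum total weight of any directed path from i to j (possibly empty when i = j).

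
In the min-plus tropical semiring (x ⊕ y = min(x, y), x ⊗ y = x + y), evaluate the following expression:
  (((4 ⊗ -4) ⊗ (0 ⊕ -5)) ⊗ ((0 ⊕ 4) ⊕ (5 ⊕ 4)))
(((4 ⊗ -4) ⊗ (0 ⊕ -5)) ⊗ ((0 ⊕ 4) ⊕ (5 ⊕ 4))) = -5

Expand innermost to outermost. Recall ⊕ takes the minimum of its arguments and ⊗ takes their sum. Working out the expression (((4 ⊗ -4) ⊗ (0 ⊕ -5)) ⊗ ((0 ⊕ 4) ⊕ (5 ⊕ 4))) gives -5.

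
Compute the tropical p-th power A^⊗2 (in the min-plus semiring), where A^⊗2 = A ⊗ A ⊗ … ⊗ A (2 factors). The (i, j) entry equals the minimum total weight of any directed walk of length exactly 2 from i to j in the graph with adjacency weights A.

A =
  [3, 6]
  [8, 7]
A^⊗2 =
  [6, 9]
  [11, 14]

Each entry (A^⊗2)_ij equals the minimum over all length-2 walks i = v_0 → v_1 → … → v_2 = j of Σ_t A[v_t][v_{t+1}]. For example, for (i, j) = (0, 1) we minimise over 2 possible intermediate vertex sequences; the minimum is 9, attained along the walk 0 → 0 → 1.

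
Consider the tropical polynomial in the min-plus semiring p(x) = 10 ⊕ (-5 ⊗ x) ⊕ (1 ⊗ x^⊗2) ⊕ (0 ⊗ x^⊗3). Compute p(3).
p(3) = -2

A tropical monomial a ⊗ x^⊗i evaluates to a + i · x. Evaluating each term at x = 3:
  Term 0 contributes 10 + 0 · 3 = 10
  Term 1 contributes -5 + 1 · 3 = -2
  Term 2 contributes 1 + 2 · 3 = 7
  Term 3 contributes 0 + 3 · 3 = 9
p(3) = ⊕ of these = min[10, -2, 7, 9] = -2.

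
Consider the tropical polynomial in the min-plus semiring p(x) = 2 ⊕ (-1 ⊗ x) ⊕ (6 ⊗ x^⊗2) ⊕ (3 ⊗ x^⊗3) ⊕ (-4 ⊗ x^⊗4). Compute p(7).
p(7) = 2

A tropical monomial a ⊗ x^⊗i evaluates to a + i · x. Evaluating each term at x = 7:
  Term 0 contributes 2 + 0 · 7 = 2
  Term 1 contributes -1 + 1 · 7 = 6
  Term 2 contributes 6 + 2 · 7 = 20
  Term 3 contributes 3 + 3 · 7 = 24
  Term 4 contributes -4 + 4 · 7 = 24
p(7) = ⊕ of these = min[2, 6, 20, 24, 24] = 2.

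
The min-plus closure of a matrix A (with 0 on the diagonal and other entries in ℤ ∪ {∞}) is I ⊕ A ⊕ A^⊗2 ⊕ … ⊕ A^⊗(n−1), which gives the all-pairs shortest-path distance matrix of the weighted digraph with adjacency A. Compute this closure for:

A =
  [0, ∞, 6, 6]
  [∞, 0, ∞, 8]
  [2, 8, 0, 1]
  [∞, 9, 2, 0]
Closure =
  [0, 14, 6, 6]
  [12, 0, 10, 8]
  [2, 8, 0, 1]
  [4, 9, 2, 0]

This is the Floyd-Warshall all-pairs shortest-path computation. For each intermediate vertex k = 0, 1, …, 3, update dist[i][j] ← min(dist[i][j], dist[i][k] + dist[k][j]). The final matrix gives, for each (i, j), the minimum total weight of any directed path from i to j (possibly empty when i = j).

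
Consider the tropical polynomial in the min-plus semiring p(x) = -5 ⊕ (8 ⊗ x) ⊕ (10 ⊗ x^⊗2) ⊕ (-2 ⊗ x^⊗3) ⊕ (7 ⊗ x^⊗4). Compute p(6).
p(6) = -5

A tropical monomial a ⊗ x^⊗i evaluates to a + i · x. Evaluating each term at x = 6:
  Term 0 contributes -5 + 0 · 6 = -5
  Term 1 contributes 8 + 1 · 6 = 14
  Term 2 contributes 10 + 2 · 6 = 22
  Term 3 contributes -2 + 3 · 6 = 16
  Term 4 contributes 7 + 4 · 6 = 31
p(6) = ⊕ of these = min[-5, 14, 22, 16, 31] = -5.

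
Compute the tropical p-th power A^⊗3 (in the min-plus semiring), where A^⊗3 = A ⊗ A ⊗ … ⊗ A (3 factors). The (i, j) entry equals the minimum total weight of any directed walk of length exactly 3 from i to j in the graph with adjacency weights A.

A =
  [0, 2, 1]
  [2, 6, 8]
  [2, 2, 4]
A^⊗3 =
  [0, 2, 1]
  [2, 4, 3]
  [2, 4, 3]

Each entry (A^⊗3)_ij equals the minimum over all length-3 walks i = v_0 → v_1 → … → v_3 = j of Σ_t A[v_t][v_{t+1}]. For example, for (i, j) = (0, 2) we minimise over 9 possible intermediate vertex sequences; the minimum is 1, attained along the walk 0 → 0 → 0 → 2.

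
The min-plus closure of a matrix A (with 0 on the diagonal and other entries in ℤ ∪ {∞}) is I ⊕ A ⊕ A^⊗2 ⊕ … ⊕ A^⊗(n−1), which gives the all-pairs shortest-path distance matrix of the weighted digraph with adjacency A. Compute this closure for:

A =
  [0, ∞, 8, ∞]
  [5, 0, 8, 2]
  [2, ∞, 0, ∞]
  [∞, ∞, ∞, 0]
Closure =
  [0, ∞, 8, ∞]
  [5, 0, 8, 2]
  [2, ∞, 0, ∞]
  [∞, ∞, ∞, 0]

This is the Floyd-Warshall all-pairs shortest-path computation. For each intermediate vertex k = 0, 1, …, 3, update dist[i][j] ← min(dist[i][j], dist[i][k] + dist[k][j]). The final matrix gives, for each (i, j), the minimum total weight of any directed path from i to j (possibly empty when i = j).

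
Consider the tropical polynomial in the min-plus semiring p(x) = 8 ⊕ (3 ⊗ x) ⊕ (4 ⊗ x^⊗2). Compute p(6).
p(6) = 8

A tropical monomial a ⊗ x^⊗i evaluates to a + i · x. Evaluating each term at x = 6:
  Term 0 contributes 8 + 0 · 6 = 8
  Term 1 contributes 3 + 1 · 6 = 9
  Term 2 contributes 4 + 2 · 6 = 16
p(6) = ⊕ of these = min[8, 9, 16] = 8.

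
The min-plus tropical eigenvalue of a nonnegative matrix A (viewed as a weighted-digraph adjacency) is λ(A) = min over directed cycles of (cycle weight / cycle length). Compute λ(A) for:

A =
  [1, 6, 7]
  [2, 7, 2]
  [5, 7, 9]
λ(A) = 1

Enumerate directed cycles and compute their means (weight / length). Sample:
  cycle 0 → 0: weight = 1, length = 1, mean = 1/1 ≈ 1.000
  cycle 1 → 1: weight = 7, length = 1, mean = 7/1 ≈ 7.000
  cycle 2 → 2: weight = 9, length = 1, mean = 9/1 ≈ 9.000
  cycle 0 → 1 → 0: weight = 8, length = 2, mean = 8/2 ≈ 4.000
  cycle 0 → 2 → 0: weight = 12, length = 2, mean = 12/2 ≈ 6.000
  cycle 1 → 0 → 1: weight = 8, length = 2, mean = 8/2 ≈ 4.000
Minimum mean = 1.000, attained e.g. along the cycle 0 → 0 with weight 1 and length 1. So λ(A) = 1/1 = 1.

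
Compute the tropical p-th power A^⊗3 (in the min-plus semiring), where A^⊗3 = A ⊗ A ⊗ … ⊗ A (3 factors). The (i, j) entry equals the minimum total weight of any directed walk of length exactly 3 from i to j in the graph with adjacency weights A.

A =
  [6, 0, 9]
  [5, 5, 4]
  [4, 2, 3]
A^⊗3 =
  [8, 5, 7]
  [10, 8, 9]
  [9, 7, 8]

Each entry (A^⊗3)_ij equals the minimum over all length-3 walks i = v_0 → v_1 → … → v_3 = j of Σ_t A[v_t][v_{t+1}]. For example, for (i, j) = (0, 2) we minimise over 9 possible intermediate vertex sequences; the minimum is 7, attained along the walk 0 → 1 → 2 → 2.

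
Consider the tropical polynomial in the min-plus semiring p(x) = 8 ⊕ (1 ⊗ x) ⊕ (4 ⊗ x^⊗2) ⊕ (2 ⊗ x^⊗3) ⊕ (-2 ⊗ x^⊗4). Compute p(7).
p(7) = 8

A tropical monomial a ⊗ x^⊗i evaluates to a + i · x. Evaluating each term at x = 7:
  Term 0 contributes 8 + 0 · 7 = 8
  Term 1 contributes 1 + 1 · 7 = 8
  Term 2 contributes 4 + 2 · 7 = 18
  Term 3 contributes 2 + 3 · 7 = 23
  Term 4 contributes -2 + 4 · 7 = 26
p(7) = ⊕ of these = min[8, 8, 18, 23, 26] = 8.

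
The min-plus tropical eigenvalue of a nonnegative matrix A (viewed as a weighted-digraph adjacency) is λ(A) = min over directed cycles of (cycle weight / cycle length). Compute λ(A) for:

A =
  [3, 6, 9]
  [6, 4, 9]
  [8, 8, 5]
λ(A) = 3

Enumerate directed cycles and compute their means (weight / length). Sample:
  cycle 0 → 0: weight = 3, length = 1, mean = 3/1 ≈ 3.000
  cycle 1 → 1: weight = 4, length = 1, mean = 4/1 ≈ 4.000
  cycle 2 → 2: weight = 5, length = 1, mean = 5/1 ≈ 5.000
  cycle 0 → 1 → 0: weight = 12, length = 2, mean = 12/2 ≈ 6.000
  cycle 0 → 2 → 0: weight = 17, length = 2, mean = 17/2 ≈ 8.500
  cycle 1 → 0 → 1: weight = 12, length = 2, mean = 12/2 ≈ 6.000
Minimum mean = 3.000, attained e.g. along the cycle 0 → 0 with weight 3 and length 1. So λ(A) = 3/1 = 3.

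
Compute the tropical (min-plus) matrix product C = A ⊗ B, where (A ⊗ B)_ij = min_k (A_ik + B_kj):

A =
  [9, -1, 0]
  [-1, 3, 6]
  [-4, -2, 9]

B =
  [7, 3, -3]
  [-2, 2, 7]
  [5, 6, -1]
A ⊗ B =
  [-3, 1, -1]
  [1, 2, -4]
  [-4, -1, -7]

Apply the min-plus product entry-by-entry:
  C[0][0] = min over k of (A[0][0] + B[0][0] = 9 + 7 = 16, A[0][1] + B[1][0] = -1 + -2 = -3, A[0][2] + B[2][0] = 0 + 5 = 5) = -3 (attained at k = 1)
  C[0][1] = min over k of (A[0][0] + B[0][1] = 9 + 3 = 12, A[0][1] + B[1][1] = -1 + 2 = 1, A[0][2] + B[2][1] = 0 + 6 = 6) = 1 (attained at k = 1)
  C[0][2] = min over k of (A[0][0] + B[0][2] = 9 + -3 = 6, A[0][1] + B[1][2] = -1 + 7 = 6, A[0][2] + B[2][2] = 0 + -1 = -1) = -1 (attained at k = 2)
  C[1][0] = min over k of (A[1][0] + B[0][0] = -1 + 7 = 6, A[1][1] + B[1][0] = 3 + -2 = 1, A[1][2] + B[2][0] = 6 + 5 = 11) = 1 (attained at k = 1)
  C[1][1] = min over k of (A[1][0] + B[0][1] = -1 + 3 = 2, A[1][1] + B[1][1] = 3 + 2 = 5, A[1][2] + B[2][1] = 6 + 6 = 12) = 2 (attained at k = 0)
  C[1][2] = min over k of (A[1][0] + B[0][2] = -1 + -3 = -4, A[1][1] + B[1][2] = 3 + 7 = 10, A[1][2] + B[2][2] = 6 + -1 = 5) = -4 (attained at k = 0)
  C[2][0] = min over k of (A[2][0] + B[0][0] = -4 + 7 = 3, A[2][1] + B[1][0] = -2 + -2 = -4, A[2][2] + B[2][0] = 9 + 5 = 14) = -4 (attained at k = 1)
  C[2][1] = min over k of (A[2][0] + B[0][1] = -4 + 3 = -1, A[2][1] + B[1][1] = -2 + 2 = 0, A[2][2] + B[2][1] = 9 + 6 = 15) = -1 (attained at k = 0)
  C[2][2] = min over k of (A[2][0] + B[0][2] = -4 + -3 = -7, A[2][1] + B[1][2] = -2 + 7 = 5, A[2][2] + B[2][2] = 9 + -1 = 8) = -7 (attained at k = 0)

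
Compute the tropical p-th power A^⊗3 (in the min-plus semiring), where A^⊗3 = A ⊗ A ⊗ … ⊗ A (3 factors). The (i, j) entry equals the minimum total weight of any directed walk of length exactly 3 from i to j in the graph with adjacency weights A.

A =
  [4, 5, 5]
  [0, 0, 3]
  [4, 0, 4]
A^⊗3 =
  [5, 5, 8]
  [0, 0, 3]
  [0, 0, 3]

Each entry (A^⊗3)_ij equals the minimum over all length-3 walks i = v_0 → v_1 → … → v_3 = j of Σ_t A[v_t][v_{t+1}]. For example, for (i, j) = (0, 2) we minimise over 9 possible intermediate vertex sequences; the minimum is 8, attained along the walk 0 → 1 → 1 → 2.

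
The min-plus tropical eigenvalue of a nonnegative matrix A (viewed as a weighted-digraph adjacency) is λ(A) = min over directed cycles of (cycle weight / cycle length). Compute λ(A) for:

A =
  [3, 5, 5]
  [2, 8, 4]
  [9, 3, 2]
λ(A) = 2

Enumerate directed cycles and compute their means (weight / length). Sample:
  cycle 0 → 0: weight = 3, length = 1, mean = 3/1 ≈ 3.000
  cycle 1 → 1: weight = 8, length = 1, mean = 8/1 ≈ 8.000
  cycle 2 → 2: weight = 2, length = 1, mean = 2/1 ≈ 2.000
  cycle 0 → 1 → 0: weight = 7, length = 2, mean = 7/2 ≈ 3.500
  cycle 0 → 2 → 0: weight = 14, length = 2, mean = 14/2 ≈ 7.000
  cycle 1 → 0 → 1: weight = 7, length = 2, mean = 7/2 ≈ 3.500
Minimum mean = 2.000, attained e.g. along the cycle 2 → 2 with weight 2 and length 1. So λ(A) = 2/1 = 2.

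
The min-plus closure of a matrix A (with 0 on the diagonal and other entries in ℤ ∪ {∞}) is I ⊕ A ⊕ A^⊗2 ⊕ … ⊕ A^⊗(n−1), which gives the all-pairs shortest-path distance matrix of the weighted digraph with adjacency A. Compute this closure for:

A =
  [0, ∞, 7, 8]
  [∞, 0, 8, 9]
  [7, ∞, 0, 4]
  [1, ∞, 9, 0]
Closure =
  [0, ∞, 7, 8]
  [10, 0, 8, 9]
  [5, ∞, 0, 4]
  [1, ∞, 8, 0]

This is the Floyd-Warshall all-pairs shortest-path computation. For each intermediate vertex k = 0, 1, …, 3, update dist[i][j] ← min(dist[i][j], dist[i][k] + dist[k][j]). The final matrix gives, for each (i, j), the minimum total weight of any directed path from i to j (possibly empty when i = j).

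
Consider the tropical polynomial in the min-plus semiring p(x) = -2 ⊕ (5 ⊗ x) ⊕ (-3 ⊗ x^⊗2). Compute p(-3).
p(-3) = -9

A tropical monomial a ⊗ x^⊗i evaluates to a + i · x. Evaluating each term at x = -3:
  Term 0 contributes -2 + 0 · -3 = -2
  Term 1 contributes 5 + 1 · -3 = 2
  Term 2 contributes -3 + 2 · -3 = -9
p(-3) = ⊕ of these = min[-2, 2, -9] = -9.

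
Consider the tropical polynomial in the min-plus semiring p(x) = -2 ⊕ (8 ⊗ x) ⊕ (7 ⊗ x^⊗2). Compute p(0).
p(0) = -2

A tropical monomial a ⊗ x^⊗i evaluates to a + i · x. Evaluating each term at x = 0:
  Term 0 contributes -2 + 0 · 0 = -2
  Term 1 contributes 8 + 1 · 0 = 8
  Term 2 contributes 7 + 2 · 0 = 7
p(0) = ⊕ of these = min[-2, 8, 7] = -2.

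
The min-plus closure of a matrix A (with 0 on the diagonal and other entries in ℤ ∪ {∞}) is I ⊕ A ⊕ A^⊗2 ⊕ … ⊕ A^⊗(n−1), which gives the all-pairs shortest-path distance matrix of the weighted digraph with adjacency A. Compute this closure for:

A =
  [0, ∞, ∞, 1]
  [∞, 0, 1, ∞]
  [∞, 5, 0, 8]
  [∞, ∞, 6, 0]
Closure =
  [0, 12, 7, 1]
  [∞, 0, 1, 9]
  [∞, 5, 0, 8]
  [∞, 11, 6, 0]

This is the Floyd-Warshall all-pairs shortest-path computation. For each intermediate vertex k = 0, 1, …, 3, update dist[i][j] ← min(dist[i][j], dist[i][k] + dist[k][j]). The final matrix gives, for each (i, j), the minimum total weight of any directed path from i to j (possibly empty when i = j).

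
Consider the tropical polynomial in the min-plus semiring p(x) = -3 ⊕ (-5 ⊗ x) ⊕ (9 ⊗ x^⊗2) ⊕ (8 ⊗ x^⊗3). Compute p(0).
p(0) = -5

A tropical monomial a ⊗ x^⊗i evaluates to a + i · x. Evaluating each term at x = 0:
  Term 0 contributes -3 + 0 · 0 = -3
  Term 1 contributes -5 + 1 · 0 = -5
  Term 2 contributes 9 + 2 · 0 = 9
  Term 3 contributes 8 + 3 · 0 = 8
p(0) = ⊕ of these = min[-3, -5, 9, 8] = -5.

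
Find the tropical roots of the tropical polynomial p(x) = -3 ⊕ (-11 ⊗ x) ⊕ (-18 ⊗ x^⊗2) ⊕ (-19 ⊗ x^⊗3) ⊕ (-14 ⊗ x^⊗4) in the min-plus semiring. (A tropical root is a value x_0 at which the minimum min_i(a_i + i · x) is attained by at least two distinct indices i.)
Roots: {-5, 1, 7, 8}

Each tropical root is a break point of the lower envelope of the lines y = a_i + i · x (there are 5 lines, with slopes 0, 1, ..., 4). Only the lines that attain the minimum somewhere contribute to roots; other lines are dominated. Here the surviving (envelope) indices are i = 4, i = 3, i = 2, i = 1, i = 0.
Intersections between consecutive envelope lines give the roots: for adjacent envelope indices i < j the intersection is x = (a_i − a_j) / (j − i). Reading off the sorted break points: {-5, 1, 7, 8}.
Verification: at each break x_0, at least two indices attain the minimum of min_i(a_i + i · x_0).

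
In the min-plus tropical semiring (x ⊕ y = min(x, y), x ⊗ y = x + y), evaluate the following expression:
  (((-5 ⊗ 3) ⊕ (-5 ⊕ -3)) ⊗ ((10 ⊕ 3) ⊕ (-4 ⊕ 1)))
(((-5 ⊗ 3) ⊕ (-5 ⊕ -3)) ⊗ ((10 ⊕ 3) ⊕ (-4 ⊕ 1))) = -9

Expand innermost to outermost. Recall ⊕ takes the minimum of its arguments and ⊗ takes their sum. Working out the expression (((-5 ⊗ 3) ⊕ (-5 ⊕ -3)) ⊗ ((10 ⊕ 3) ⊕ (-4 ⊕ 1))) gives -9.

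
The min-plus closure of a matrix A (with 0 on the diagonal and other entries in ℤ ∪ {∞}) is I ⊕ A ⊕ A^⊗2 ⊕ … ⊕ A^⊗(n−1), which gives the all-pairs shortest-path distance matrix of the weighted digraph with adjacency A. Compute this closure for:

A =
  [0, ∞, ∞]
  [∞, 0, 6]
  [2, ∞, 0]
Closure =
  [0, ∞, ∞]
  [8, 0, 6]
  [2, ∞, 0]

This is the Floyd-Warshall all-pairs shortest-path computation. For each intermediate vertex k = 0, 1, …, 2, update dist[i][j] ← min(dist[i][j], dist[i][k] + dist[k][j]). The final matrix gives, for each (i, j), the minimum total weight of any directed path from i to j (possibly empty when i = j).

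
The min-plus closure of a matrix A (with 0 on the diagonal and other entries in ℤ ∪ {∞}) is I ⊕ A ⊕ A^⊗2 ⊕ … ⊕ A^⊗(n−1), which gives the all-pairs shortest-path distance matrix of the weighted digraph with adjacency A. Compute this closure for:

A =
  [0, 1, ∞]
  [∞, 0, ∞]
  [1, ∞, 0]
Closure =
  [0, 1, ∞]
  [∞, 0, ∞]
  [1, 2, 0]

This is the Floyd-Warshall all-pairs shortest-path computation. For each intermediate vertex k = 0, 1, …, 2, update dist[i][j] ← min(dist[i][j], dist[i][k] + dist[k][j]). The final matrix gives, for each (i, j), the minimum total weight of any directed path from i to j (possibly empty when i = j).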